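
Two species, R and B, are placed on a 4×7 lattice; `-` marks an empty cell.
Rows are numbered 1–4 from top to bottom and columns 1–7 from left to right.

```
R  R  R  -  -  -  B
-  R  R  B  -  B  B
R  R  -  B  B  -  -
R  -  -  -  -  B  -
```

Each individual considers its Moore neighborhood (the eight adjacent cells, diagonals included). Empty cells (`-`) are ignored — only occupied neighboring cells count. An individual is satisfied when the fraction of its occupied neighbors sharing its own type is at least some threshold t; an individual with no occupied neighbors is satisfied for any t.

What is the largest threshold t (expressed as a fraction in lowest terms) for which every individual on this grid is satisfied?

1/2

(1,1)R 2/2
(1,2)R 4/4
(1,3)R 3/4
(1,7)B 2/2
(2,2)R 6/6
(2,3)R 4/6
(2,4)B 2/4
(2,6)B 3/3
(2,7)B 2/2
(3,1)R 3/3
(3,2)R 4/4
(3,4)B 2/3
(3,5)B 4/4
(4,1)R 2/2
(4,6)B 1/1
The smallest same-type fraction is 2/4 at (2,4), which reduces to 1/2. Any threshold above that leaves this individual unsatisfied.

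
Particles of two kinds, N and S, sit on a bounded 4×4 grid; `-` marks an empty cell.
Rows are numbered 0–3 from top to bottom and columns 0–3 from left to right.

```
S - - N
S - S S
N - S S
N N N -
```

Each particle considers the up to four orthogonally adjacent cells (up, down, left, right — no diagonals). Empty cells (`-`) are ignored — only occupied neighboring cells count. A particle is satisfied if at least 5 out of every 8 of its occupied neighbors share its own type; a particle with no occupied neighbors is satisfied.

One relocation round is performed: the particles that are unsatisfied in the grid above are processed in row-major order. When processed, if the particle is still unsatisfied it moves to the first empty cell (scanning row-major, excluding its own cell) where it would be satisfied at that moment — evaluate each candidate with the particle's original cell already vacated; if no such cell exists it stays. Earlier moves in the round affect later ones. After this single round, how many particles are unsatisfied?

2

Initially unsatisfied (in order): (0,3), (1,0), (2,0), (3,2).
  (0,3) → (2,1).
  (1,0) → (0,1).
  (2,0): now satisfied by earlier moves; stays.
  (3,2): no empty cell satisfies it; stays.
Resulting grid:
S S - -
- - S S
N N S S
N N N -
Unsatisfied now: (2,2), (3,2).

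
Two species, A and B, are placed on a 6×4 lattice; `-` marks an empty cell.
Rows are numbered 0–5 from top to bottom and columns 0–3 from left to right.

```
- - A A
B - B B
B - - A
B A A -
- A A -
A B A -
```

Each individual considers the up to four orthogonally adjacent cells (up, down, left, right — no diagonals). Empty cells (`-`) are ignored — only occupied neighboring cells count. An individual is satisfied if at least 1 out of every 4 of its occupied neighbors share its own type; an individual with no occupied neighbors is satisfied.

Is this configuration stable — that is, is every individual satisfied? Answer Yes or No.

No

Row 0: (0,2)A 1/2 ✓ · (0,3)A 1/2 ✓
Row 1: (1,0)B 1/1 ✓ · (1,2)B 1/2 ✓ · (1,3)B 1/3 ✓
Row 2: (2,0)B 2/2 ✓ · (2,3)A 0/1 ✗
Row 3: (3,0)B 1/2 ✓ · (3,1)A 2/3 ✓ · (3,2)A 2/2 ✓
Row 4: (4,1)A 2/3 ✓ · (4,2)A 3/3 ✓
Row 5: (5,0)A 0/1 ✗ · (5,1)B 0/3 ✗ · (5,2)A 1/2 ✓
For instance (2,3) has only 0/1 same-type neighbors, below 1/4.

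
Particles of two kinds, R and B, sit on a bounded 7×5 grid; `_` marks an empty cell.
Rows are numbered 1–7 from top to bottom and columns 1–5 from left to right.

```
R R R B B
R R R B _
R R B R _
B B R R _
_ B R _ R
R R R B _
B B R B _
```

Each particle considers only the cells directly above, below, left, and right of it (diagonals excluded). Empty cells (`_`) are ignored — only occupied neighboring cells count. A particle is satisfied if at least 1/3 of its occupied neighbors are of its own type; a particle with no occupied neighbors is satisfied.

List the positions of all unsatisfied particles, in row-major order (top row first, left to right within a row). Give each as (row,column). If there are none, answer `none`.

(1,1)R 2/2 satisfied
(1,2)R 3/3 satisfied
(1,3)R 2/3 satisfied
(1,4)B 2/3 satisfied
(1,5)B 1/1 satisfied
(2,1)R 3/3 satisfied
(2,2)R 4/4 satisfied
(2,3)R 2/4 satisfied
(2,4)B 1/3 satisfied
(3,1)R 2/3 satisfied
(3,2)R 2/4 satisfied
(3,3)B 0/4 not
(3,4)R 1/3 satisfied
(4,1)B 1/2 satisfied
(4,2)B 2/4 satisfied
(4,3)R 2/4 satisfied
(4,4)R 2/2 satisfied
(5,2)B 1/3 satisfied
(5,3)R 2/3 satisfied
(5,5)R 0/0 satisfied
(6,1)R 1/2 satisfied
(6,2)R 2/4 satisfied
(6,3)R 3/4 satisfied
(6,4)B 1/2 satisfied
(7,1)B 1/2 satisfied
(7,2)B 1/3 satisfied
(7,3)R 1/3 satisfied
(7,4)B 1/2 satisfied

(3,3)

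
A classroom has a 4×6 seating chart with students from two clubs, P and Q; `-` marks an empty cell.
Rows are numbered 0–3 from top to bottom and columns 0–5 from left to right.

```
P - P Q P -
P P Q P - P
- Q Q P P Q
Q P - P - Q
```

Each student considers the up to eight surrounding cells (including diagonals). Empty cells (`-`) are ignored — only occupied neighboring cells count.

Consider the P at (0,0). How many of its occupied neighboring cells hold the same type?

Occupied neighbors of (0,0): (1,0)=P, (1,1)=P.
Same type (P): 2 of 2.

2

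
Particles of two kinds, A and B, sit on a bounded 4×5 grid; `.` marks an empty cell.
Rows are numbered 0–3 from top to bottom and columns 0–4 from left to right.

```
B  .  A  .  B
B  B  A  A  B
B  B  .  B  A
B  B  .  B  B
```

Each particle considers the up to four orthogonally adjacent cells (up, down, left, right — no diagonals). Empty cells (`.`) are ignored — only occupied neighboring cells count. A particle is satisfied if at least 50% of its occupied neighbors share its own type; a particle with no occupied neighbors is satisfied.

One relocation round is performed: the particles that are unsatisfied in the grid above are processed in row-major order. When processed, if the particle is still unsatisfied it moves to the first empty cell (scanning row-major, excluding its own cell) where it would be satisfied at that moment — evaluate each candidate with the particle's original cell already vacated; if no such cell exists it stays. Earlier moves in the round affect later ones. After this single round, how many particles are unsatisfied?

Initially unsatisfied (in order): (1,3), (1,4), (2,3), (2,4).
  (1,3) → (0,3).
  (1,4): now satisfied by earlier moves; stays.
  (2,3): now satisfied by earlier moves; stays.
  (2,4) → (1,3).
Resulting grid:
B . A A B
B B A A B
B B . B .
B B . B B
All satisfied now.

0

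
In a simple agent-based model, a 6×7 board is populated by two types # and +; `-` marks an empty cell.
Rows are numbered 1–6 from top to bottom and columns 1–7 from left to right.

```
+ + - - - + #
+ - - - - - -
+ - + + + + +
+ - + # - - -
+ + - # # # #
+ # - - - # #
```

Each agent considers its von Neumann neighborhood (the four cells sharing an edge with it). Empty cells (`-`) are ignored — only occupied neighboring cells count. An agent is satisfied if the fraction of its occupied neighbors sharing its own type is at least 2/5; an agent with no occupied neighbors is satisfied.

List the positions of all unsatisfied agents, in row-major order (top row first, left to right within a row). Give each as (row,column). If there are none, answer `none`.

(1,6), (1,7), (4,4), (6,2)

Row 1: (1,1)+ 2/2 ok · (1,2)+ 1/1 ok · (1,6)+ 0/1 unhappy · (1,7)# 0/1 unhappy
Row 2: (2,1)+ 2/2 ok
Row 3: (3,1)+ 2/2 ok · (3,3)+ 2/2 ok · (3,4)+ 2/3 ok · (3,5)+ 2/2 ok · (3,6)+ 2/2 ok · (3,7)+ 1/1 ok
Row 4: (4,1)+ 2/2 ok · (4,3)+ 1/2 ok · (4,4)# 1/3 unhappy
Row 5: (5,1)+ 3/3 ok · (5,2)+ 1/2 ok · (5,4)# 2/2 ok · (5,5)# 2/2 ok · (5,6)# 3/3 ok · (5,7)# 2/2 ok
Row 6: (6,1)+ 1/2 ok · (6,2)# 0/2 unhappy · (6,6)# 2/2 ok · (6,7)# 2/2 ok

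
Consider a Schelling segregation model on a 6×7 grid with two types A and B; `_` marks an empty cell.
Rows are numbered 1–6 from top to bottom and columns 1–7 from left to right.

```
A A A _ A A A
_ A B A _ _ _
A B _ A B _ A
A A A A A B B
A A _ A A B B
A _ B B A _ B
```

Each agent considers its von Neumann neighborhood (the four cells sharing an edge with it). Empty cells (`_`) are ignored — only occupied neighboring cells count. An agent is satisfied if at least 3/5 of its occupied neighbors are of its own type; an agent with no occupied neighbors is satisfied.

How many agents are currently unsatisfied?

11

(1,1)A 1/1 ✓
(1,2)A 3/3 ✓
(1,3)A 1/2 ✗
(1,5)A 1/1 ✓
(1,6)A 2/2 ✓
(1,7)A 1/1 ✓
(2,2)A 1/3 ✗
(2,3)B 0/3 ✗
(2,4)A 1/2 ✗
(3,1)A 1/2 ✗
(3,2)B 0/3 ✗
(3,4)A 2/3 ✓
(3,5)B 0/2 ✗
(3,7)A 0/1 ✗
(4,1)A 3/3 ✓
(4,2)A 3/4 ✓
(4,3)A 2/2 ✓
(4,4)A 4/4 ✓
(4,5)A 2/4 ✗
(4,6)B 2/3 ✓
(4,7)B 2/3 ✓
(5,1)A 3/3 ✓
(5,2)A 2/2 ✓
(5,4)A 2/3 ✓
(5,5)A 3/4 ✓
(5,6)B 2/3 ✓
(5,7)B 3/3 ✓
(6,1)A 1/1 ✓
(6,3)B 1/1 ✓
(6,4)B 1/3 ✗
(6,5)A 1/2 ✗
(6,7)B 1/1 ✓
Unsatisfied: (1,3), (2,2), (2,3), (2,4), (3,1), (3,2), (3,5), (3,7), (4,5), (6,4), (6,5) — 11 in total.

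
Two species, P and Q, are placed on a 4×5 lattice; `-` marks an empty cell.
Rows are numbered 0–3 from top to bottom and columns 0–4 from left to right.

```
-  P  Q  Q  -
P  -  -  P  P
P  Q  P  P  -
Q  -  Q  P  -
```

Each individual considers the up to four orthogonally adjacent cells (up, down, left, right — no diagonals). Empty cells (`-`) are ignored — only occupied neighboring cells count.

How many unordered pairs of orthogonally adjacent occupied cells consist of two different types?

7

Scan each occupied cell's neighbors to the right and below so each pair is counted once.
Row 0: P(0,1)–Q(0,2)≠ Q(0,2)–Q(0,3)= Q(0,3)–P(1,3)≠  → 2/3 unlike.
Row 1: P(1,0)–P(2,0)= P(1,3)–P(1,4)= P(1,3)–P(2,3)=  → 0/3 unlike.
Row 2: P(2,0)–Q(2,1)≠ P(2,0)–Q(3,0)≠ Q(2,1)–P(2,2)≠ P(2,2)–P(2,3)= P(2,2)–Q(3,2)≠ P(2,3)–P(3,3)=  → 4/6 unlike.
Row 3: Q(3,2)–P(3,3)≠  → 1/1 unlike.
Total adjacent occupied pairs: 13; unlike-type pairs: 7.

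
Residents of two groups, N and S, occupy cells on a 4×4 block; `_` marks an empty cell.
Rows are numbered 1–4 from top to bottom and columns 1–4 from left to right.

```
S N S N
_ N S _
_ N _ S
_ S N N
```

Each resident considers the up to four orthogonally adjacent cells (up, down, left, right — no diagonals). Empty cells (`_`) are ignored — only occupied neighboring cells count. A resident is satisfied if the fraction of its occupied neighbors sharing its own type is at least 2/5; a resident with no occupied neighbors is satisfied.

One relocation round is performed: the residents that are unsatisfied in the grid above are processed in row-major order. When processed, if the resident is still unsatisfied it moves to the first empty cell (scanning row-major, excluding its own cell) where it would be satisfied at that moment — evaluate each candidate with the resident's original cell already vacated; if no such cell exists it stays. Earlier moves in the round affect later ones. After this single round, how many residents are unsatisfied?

0

Initially unsatisfied (in order): (1,1), (1,2), (1,3), (1,4), (3,4), (4,2).
  (1,1) → (2,4).
  (1,2): now satisfied by earlier moves; stays.
  (1,3) → (3,3).
  (1,4) → (1,1).
  (3,4): now satisfied by earlier moves; stays.
  (4,2) → (1,3).
Resulting grid:
N N S _
_ N S S
_ N S S
_ _ N N
All satisfied now.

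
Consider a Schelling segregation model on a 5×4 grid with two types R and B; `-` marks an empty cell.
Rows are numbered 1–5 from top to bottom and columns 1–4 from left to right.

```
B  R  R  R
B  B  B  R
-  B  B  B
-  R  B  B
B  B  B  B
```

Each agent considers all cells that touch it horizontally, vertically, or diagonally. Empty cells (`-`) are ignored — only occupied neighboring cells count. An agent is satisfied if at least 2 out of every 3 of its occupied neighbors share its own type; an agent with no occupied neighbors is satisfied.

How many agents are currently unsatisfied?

(1,1)B 2/3 ok
(1,2)R 1/5 unhappy
(1,3)R 3/5 unhappy
(1,4)R 2/3 ok
(2,1)B 3/4 ok
(2,2)B 5/7 ok
(2,3)B 4/8 unhappy
(2,4)R 2/5 unhappy
(3,2)B 5/6 ok
(3,3)B 6/8 ok
(3,4)B 4/5 ok
(4,2)R 0/6 unhappy
(4,3)B 7/8 ok
(4,4)B 5/5 ok
(5,1)B 1/2 unhappy
(5,2)B 3/4 ok
(5,3)B 4/5 ok
(5,4)B 3/3 ok
Unsatisfied: (1,2), (1,3), (2,3), (2,4), (4,2), (5,1) — 6 in total.

6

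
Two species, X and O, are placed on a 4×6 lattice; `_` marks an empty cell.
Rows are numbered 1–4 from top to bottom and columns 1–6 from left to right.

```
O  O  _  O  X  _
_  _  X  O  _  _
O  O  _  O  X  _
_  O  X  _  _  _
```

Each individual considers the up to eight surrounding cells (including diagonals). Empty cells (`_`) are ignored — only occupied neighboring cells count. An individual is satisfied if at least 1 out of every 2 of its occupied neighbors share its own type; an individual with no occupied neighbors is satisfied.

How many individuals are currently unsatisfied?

7

Row 1: (1,1)O 1/1 ✓ · (1,2)O 1/2 ✓ · (1,4)O 1/3 ✗ · (1,5)X 0/2 ✗
Row 2: (2,3)X 0/5 ✗ · (2,4)O 2/5 ✗
Row 3: (3,1)O 2/2 ✓ · (3,2)O 2/4 ✓ · (3,4)O 1/4 ✗ · (3,5)X 0/2 ✗
Row 4: (4,2)O 2/3 ✓ · (4,3)X 0/3 ✗
Unsatisfied: (1,4), (1,5), (2,3), (2,4), (3,4), (3,5), (4,3) — 7 in total.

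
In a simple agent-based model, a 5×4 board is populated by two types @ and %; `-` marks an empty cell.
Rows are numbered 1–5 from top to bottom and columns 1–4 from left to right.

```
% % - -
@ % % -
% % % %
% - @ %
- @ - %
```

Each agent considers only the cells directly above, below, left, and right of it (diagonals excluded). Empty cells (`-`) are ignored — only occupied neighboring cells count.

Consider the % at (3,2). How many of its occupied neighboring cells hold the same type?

3

Occupied neighbors of (3,2): (2,2)=%, (3,1)=%, (3,3)=%.
Same type (%): 3 of 3.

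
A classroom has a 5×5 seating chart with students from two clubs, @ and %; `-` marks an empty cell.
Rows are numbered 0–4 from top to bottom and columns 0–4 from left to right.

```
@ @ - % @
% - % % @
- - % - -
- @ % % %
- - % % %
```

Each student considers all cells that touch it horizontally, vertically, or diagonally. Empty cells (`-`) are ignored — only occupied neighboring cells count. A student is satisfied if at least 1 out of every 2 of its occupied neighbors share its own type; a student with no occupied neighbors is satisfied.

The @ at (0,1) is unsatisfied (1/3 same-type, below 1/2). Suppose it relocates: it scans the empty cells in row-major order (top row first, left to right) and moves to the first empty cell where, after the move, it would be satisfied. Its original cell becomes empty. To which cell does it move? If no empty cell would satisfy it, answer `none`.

(2,0)

Vacating (0,1). Empty cells in order:
  (0,2): 0/3 same-type → still unsatisfied.
  (1,1): 1/4 same-type → still unsatisfied.
  (2,0): 1/2 same-type → satisfied — stop here.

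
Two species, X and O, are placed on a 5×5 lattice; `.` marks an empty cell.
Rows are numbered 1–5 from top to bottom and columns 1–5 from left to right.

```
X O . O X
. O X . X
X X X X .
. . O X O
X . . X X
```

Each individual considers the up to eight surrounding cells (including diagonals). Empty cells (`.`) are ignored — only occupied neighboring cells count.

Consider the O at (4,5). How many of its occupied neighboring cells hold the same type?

0

Occupied neighbors of (4,5): (3,4)=X, (4,4)=X, (5,4)=X, (5,5)=X.
Same type (O): 0 of 4.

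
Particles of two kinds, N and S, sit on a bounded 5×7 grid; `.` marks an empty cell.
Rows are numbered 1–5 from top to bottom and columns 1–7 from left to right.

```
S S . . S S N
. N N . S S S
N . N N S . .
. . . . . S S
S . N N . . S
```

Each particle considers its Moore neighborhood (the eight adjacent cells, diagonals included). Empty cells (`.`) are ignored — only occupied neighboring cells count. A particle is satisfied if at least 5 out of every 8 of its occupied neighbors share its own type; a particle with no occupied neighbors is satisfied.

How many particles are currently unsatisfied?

Row 1: (1,1)S 1/2 ✗ · (1,2)S 1/3 ✗ · (1,5)S 3/3 ✓ · (1,6)S 4/5 ✓ · (1,7)N 0/3 ✗
Row 2: (2,2)N 3/5 ✗ · (2,3)N 3/4 ✓ · (2,5)S 4/5 ✓ · (2,6)S 5/6 ✓ · (2,7)S 2/3 ✓
Row 3: (3,1)N 1/1 ✓ · (3,3)N 3/3 ✓ · (3,4)N 2/4 ✗ · (3,5)S 3/4 ✓
Row 4: (4,6)S 3/3 ✓ · (4,7)S 2/2 ✓
Row 5: (5,1)S 0/0 ✓ · (5,3)N 1/1 ✓ · (5,4)N 1/1 ✓ · (5,7)S 2/2 ✓
Unsatisfied: (1,1), (1,2), (1,7), (2,2), (3,4) — 5 in total.

5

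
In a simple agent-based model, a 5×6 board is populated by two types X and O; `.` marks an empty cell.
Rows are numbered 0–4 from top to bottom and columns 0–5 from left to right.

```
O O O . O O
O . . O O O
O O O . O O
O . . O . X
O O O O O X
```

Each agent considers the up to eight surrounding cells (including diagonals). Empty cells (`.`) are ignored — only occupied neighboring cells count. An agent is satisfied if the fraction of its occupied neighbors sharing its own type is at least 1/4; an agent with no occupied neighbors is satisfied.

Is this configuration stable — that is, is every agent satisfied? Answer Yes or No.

(0,0)O 2/2 ✓
(0,1)O 3/3 ✓
(0,2)O 2/2 ✓
(0,4)O 4/4 ✓
(0,5)O 3/3 ✓
(1,0)O 4/4 ✓
(1,3)O 5/5 ✓
(1,4)O 6/6 ✓
(1,5)O 5/5 ✓
(2,0)O 3/3 ✓
(2,1)O 4/4 ✓
(2,2)O 3/3 ✓
(2,4)O 5/6 ✓
(2,5)O 3/4 ✓
(3,0)O 4/4 ✓
(3,3)O 5/5 ✓
(3,5)X 1/4 ✓
(4,0)O 2/2 ✓
(4,1)O 3/3 ✓
(4,2)O 3/3 ✓
(4,3)O 3/3 ✓
(4,4)O 2/4 ✓
(4,5)X 1/2 ✓
All meet the threshold, so the configuration is stable.

Yes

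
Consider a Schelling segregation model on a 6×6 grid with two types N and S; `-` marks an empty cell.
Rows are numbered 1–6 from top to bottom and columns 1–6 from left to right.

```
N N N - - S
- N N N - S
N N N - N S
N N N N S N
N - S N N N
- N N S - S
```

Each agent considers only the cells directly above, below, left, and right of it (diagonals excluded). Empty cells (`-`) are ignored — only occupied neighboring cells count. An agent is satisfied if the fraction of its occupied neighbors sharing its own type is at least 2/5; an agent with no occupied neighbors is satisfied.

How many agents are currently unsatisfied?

Row 1: (1,1)N 1/1 ✓ · (1,2)N 3/3 ✓ · (1,3)N 2/2 ✓ · (1,6)S 1/1 ✓
Row 2: (2,2)N 3/3 ✓ · (2,3)N 4/4 ✓ · (2,4)N 1/1 ✓ · (2,6)S 2/2 ✓
Row 3: (3,1)N 2/2 ✓ · (3,2)N 4/4 ✓ · (3,3)N 3/3 ✓ · (3,5)N 0/2 ✗ · (3,6)S 1/3 ✗
Row 4: (4,1)N 3/3 ✓ · (4,2)N 3/3 ✓ · (4,3)N 3/4 ✓ · (4,4)N 2/3 ✓ · (4,5)S 0/4 ✗ · (4,6)N 1/3 ✗
Row 5: (5,1)N 1/1 ✓ · (5,3)S 0/3 ✗ · (5,4)N 2/4 ✓ · (5,5)N 2/3 ✓ · (5,6)N 2/3 ✓
Row 6: (6,2)N 1/1 ✓ · (6,3)N 1/3 ✗ · (6,4)S 0/2 ✗ · (6,6)S 0/1 ✗
Unsatisfied: (3,5), (3,6), (4,5), (4,6), (5,3), (6,3), (6,4), (6,6) — 8 in total.

8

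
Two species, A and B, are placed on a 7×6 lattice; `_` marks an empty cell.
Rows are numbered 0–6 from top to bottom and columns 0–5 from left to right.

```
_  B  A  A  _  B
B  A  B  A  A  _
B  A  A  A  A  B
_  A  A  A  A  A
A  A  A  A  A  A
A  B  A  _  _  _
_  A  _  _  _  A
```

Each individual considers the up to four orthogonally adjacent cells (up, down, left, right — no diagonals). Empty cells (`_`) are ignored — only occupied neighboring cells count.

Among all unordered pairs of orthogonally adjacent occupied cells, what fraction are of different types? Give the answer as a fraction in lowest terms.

7/22

Scan each occupied cell's neighbors to the right and below so each pair is counted once.
From row 0: 3 unlike of 5 pairs (running 3/5).
From row 1: 4 unlike of 9 pairs (running 7/14).
From row 2: 3 unlike of 10 pairs (running 10/24).
From row 3: 0 unlike of 9 pairs (running 10/33).
From row 4: 1 unlike of 8 pairs (running 11/41).
From row 5: 3 unlike of 3 pairs (running 14/44).
Total adjacent occupied pairs: 44; unlike-type pairs: 14.
14/44 reduces to 7/22.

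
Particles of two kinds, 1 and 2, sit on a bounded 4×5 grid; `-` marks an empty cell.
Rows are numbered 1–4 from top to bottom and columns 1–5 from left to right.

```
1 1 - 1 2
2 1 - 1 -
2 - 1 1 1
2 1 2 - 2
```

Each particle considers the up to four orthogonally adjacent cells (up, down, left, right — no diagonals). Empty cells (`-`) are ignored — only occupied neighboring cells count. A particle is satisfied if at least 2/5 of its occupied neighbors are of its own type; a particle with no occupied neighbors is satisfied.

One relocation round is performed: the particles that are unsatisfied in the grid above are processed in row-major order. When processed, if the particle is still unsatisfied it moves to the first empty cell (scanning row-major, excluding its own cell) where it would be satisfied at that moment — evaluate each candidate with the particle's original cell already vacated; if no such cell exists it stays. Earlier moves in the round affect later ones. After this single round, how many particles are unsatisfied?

1

Initially unsatisfied (in order): (1,5), (2,1), (4,2), (4,3), (4,5).
  (1,5) → (4,4).
  (2,1): no empty cell satisfies it; stays.
  (4,2) → (1,3).
  (4,3): now satisfied by earlier moves; stays.
  (4,5): now satisfied by earlier moves; stays.
Resulting grid:
1 1 1 1 -
2 1 - 1 -
2 - 1 1 1
2 - 2 2 2
Unsatisfied now: (2,1).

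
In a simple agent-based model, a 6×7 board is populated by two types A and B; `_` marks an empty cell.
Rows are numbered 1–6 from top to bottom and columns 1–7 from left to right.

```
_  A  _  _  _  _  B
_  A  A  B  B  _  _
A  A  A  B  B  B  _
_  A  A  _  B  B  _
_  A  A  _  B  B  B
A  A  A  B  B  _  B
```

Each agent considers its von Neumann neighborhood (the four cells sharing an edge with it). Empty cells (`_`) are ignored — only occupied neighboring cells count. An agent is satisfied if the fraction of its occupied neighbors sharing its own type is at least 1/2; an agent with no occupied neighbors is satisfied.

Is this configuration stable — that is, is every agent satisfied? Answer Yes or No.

Yes

Row 1: (1,2)A 1/1 ✓ · (1,7)B 0/0 ✓
Row 2: (2,2)A 3/3 ✓ · (2,3)A 2/3 ✓ · (2,4)B 2/3 ✓ · (2,5)B 2/2 ✓
Row 3: (3,1)A 1/1 ✓ · (3,2)A 4/4 ✓ · (3,3)A 3/4 ✓ · (3,4)B 2/3 ✓ · (3,5)B 4/4 ✓ · (3,6)B 2/2 ✓
Row 4: (4,2)A 3/3 ✓ · (4,3)A 3/3 ✓ · (4,5)B 3/3 ✓ · (4,6)B 3/3 ✓
Row 5: (5,2)A 3/3 ✓ · (5,3)A 3/3 ✓ · (5,5)B 3/3 ✓ · (5,6)B 3/3 ✓ · (5,7)B 2/2 ✓
Row 6: (6,1)A 1/1 ✓ · (6,2)A 3/3 ✓ · (6,3)A 2/3 ✓ · (6,4)B 1/2 ✓ · (6,5)B 2/2 ✓ · (6,7)B 1/1 ✓
All meet the threshold, so the configuration is stable.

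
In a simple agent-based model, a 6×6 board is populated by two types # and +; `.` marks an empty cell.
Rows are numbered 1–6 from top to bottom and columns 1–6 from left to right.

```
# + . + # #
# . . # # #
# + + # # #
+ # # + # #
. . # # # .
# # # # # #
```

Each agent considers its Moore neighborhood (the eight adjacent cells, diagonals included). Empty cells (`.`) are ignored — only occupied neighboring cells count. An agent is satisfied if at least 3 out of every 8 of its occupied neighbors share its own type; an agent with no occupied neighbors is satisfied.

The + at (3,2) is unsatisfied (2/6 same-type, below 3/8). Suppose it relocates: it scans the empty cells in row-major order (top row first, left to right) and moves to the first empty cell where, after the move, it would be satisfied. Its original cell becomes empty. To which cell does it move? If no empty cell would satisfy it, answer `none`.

(1,3)

Vacating (3,2). Empty cells in order:
  (1,3): 2/3 same-type → satisfied — stop here.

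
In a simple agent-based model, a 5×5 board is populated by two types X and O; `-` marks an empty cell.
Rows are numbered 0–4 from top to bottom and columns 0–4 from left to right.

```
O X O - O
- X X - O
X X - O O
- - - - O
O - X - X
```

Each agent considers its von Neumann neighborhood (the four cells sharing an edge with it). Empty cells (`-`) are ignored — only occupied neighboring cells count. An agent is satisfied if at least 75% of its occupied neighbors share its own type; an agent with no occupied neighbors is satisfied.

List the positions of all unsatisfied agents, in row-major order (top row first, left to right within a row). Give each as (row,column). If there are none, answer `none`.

(0,0), (0,1), (0,2), (1,2), (3,4), (4,4)

Row 0: (0,0)O 0/1 not · (0,1)X 1/3 not · (0,2)O 0/2 not · (0,4)O 1/1 satisfied
Row 1: (1,1)X 3/3 satisfied · (1,2)X 1/2 not · (1,4)O 2/2 satisfied
Row 2: (2,0)X 1/1 satisfied · (2,1)X 2/2 satisfied · (2,3)O 1/1 satisfied · (2,4)O 3/3 satisfied
Row 3: (3,4)O 1/2 not
Row 4: (4,0)O 0/0 satisfied · (4,2)X 0/0 satisfied · (4,4)X 0/1 not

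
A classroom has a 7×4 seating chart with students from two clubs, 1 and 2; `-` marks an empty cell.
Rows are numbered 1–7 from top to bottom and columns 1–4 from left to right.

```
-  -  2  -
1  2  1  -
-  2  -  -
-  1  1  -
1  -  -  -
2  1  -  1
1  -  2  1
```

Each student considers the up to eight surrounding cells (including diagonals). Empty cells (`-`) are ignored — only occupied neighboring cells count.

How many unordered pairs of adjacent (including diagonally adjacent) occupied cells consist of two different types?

Scan each occupied cell's neighbors to the right and below (and the two forward diagonals) so each pair is counted once.
Row 1: 2(1,3)–1(2,3)≠ 2(1,3)–2(2,2)=  → 1/2 unlike.
Row 2: 1(2,1)–2(2,2)≠ 1(2,1)–2(3,2)≠ 2(2,2)–1(2,3)≠ 2(2,2)–2(3,2)= 1(2,3)–2(3,2)≠  → 4/5 unlike.
Row 3: 2(3,2)–1(4,2)≠ 2(3,2)–1(4,3)≠  → 2/2 unlike.
Row 4: 1(4,2)–1(4,3)= 1(4,2)–1(5,1)=  → 0/2 unlike.
Row 5: 1(5,1)–2(6,1)≠ 1(5,1)–1(6,2)=  → 1/2 unlike.
Row 6: 2(6,1)–1(6,2)≠ 2(6,1)–1(7,1)≠ 1(6,2)–2(7,3)≠ 1(6,2)–1(7,1)= 1(6,4)–1(7,4)= 1(6,4)–2(7,3)≠  → 4/6 unlike.
Row 7: 2(7,3)–1(7,4)≠  → 1/1 unlike.
Total adjacent occupied pairs: 20; unlike-type pairs: 13.

13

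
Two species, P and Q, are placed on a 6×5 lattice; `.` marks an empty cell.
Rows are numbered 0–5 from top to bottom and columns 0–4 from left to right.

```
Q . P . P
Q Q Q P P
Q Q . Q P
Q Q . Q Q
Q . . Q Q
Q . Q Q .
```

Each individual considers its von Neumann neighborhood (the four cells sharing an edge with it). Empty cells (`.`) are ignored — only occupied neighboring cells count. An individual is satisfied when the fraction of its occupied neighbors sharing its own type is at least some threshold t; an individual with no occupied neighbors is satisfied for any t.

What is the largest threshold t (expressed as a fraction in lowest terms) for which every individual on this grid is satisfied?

(0,0)Q 1/1
(0,2)P 0/1
(0,4)P 1/1
(1,0)Q 3/3
(1,1)Q 3/3
(1,2)Q 1/3
(1,3)P 1/3
(1,4)P 3/3
(2,0)Q 3/3
(2,1)Q 3/3
(2,3)Q 1/3
(2,4)P 1/3
(3,0)Q 3/3
(3,1)Q 2/2
(3,3)Q 3/3
(3,4)Q 2/3
(4,0)Q 2/2
(4,3)Q 3/3
(4,4)Q 2/2
(5,0)Q 1/1
(5,2)Q 1/1
(5,3)Q 2/2
The smallest same-type fraction is 0/1 at (0,2), which reduces to 0/1. Any threshold above that leaves this individual unsatisfied.

0/1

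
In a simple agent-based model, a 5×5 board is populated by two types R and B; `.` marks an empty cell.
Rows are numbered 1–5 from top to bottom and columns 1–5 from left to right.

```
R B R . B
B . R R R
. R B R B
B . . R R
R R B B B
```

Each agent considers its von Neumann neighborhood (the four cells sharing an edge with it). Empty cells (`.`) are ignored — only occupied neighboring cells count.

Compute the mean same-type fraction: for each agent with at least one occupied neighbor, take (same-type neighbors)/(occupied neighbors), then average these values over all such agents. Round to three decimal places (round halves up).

0.333

Row 1: (1,1)R 0/2 · (1,2)B 0/2 · (1,3)R 1/2 · (1,5)B 0/1
Row 2: (2,1)B 0/1 · (2,3)R 2/3 · (2,4)R 3/3 · (2,5)R 1/3
Row 3: (3,2)R 0/1 · (3,3)B 0/3 · (3,4)R 2/4 · (3,5)B 0/3
Row 4: (4,1)B 0/1 · (4,4)R 2/3 · (4,5)R 1/3
Row 5: (5,1)R 1/2 · (5,2)R 1/2 · (5,3)B 1/2 · (5,4)B 2/3 · (5,5)B 1/2
Sum over 20 agents: 0/2 + 0/2 + 1/2 + 0/1 + 0/1 + 2/3 + 3/3 + 1/3 + 0/1 + 0/3 + 2/4 + 0/3 + 0/1 + 2/3 + 1/3 + 1/2 + 1/2 + 1/2 + 2/3 + 1/2 = 20/3; mean = 20/3 ÷ 20 = 1/3 = 0.333333… → 0.333.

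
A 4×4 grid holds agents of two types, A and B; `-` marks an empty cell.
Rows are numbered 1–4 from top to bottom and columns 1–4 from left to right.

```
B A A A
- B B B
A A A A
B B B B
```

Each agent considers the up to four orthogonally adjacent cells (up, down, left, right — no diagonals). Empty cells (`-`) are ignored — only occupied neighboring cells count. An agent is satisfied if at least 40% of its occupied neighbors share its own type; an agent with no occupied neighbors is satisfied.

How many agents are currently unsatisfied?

5

(1,1)B 0/1 not
(1,2)A 1/3 not
(1,3)A 2/3 satisfied
(1,4)A 1/2 satisfied
(2,2)B 1/3 not
(2,3)B 2/4 satisfied
(2,4)B 1/3 not
(3,1)A 1/2 satisfied
(3,2)A 2/4 satisfied
(3,3)A 2/4 satisfied
(3,4)A 1/3 not
(4,1)B 1/2 satisfied
(4,2)B 2/3 satisfied
(4,3)B 2/3 satisfied
(4,4)B 1/2 satisfied
Unsatisfied: (1,1), (1,2), (2,2), (2,4), (3,4) — 5 in total.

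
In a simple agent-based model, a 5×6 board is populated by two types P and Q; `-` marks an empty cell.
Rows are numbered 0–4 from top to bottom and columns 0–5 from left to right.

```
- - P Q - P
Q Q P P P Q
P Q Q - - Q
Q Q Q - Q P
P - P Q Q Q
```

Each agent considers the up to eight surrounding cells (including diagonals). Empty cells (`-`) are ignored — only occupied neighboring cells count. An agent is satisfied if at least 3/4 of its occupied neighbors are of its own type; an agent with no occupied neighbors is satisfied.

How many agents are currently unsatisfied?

(0,2)P 2/4 ✗
(0,3)Q 0/4 ✗
(0,5)P 1/2 ✗
(1,0)Q 2/3 ✗
(1,1)Q 3/6 ✗
(1,2)P 2/6 ✗
(1,3)P 3/5 ✗
(1,4)P 2/5 ✗
(1,5)Q 1/3 ✗
(2,0)P 0/5 ✗
(2,1)Q 6/8 ✓
(2,2)Q 4/6 ✗
(2,5)Q 2/4 ✗
(3,0)Q 2/4 ✗
(3,1)Q 4/7 ✗
(3,2)Q 4/5 ✓
(3,4)Q 4/5 ✓
(3,5)P 0/4 ✗
(4,0)P 0/2 ✗
(4,2)P 0/3 ✗
(4,3)Q 3/4 ✓
(4,4)Q 3/4 ✓
(4,5)Q 2/3 ✗
Unsatisfied: (0,2), (0,3), (0,5), (1,0), (1,1), (1,2), (1,3), (1,4), (1,5), (2,0), (2,2), (2,5), (3,0), (3,1), (3,5), (4,0), (4,2), (4,5) — 18 in total.

18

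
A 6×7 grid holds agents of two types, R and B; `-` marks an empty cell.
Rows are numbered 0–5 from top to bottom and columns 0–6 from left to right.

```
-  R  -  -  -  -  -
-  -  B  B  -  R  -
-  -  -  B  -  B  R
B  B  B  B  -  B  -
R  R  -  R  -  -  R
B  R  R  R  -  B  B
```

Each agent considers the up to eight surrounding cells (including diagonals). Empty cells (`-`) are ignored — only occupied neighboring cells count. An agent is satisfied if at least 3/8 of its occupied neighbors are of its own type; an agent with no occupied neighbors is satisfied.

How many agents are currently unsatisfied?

(0,1)R 0/1 ✗
(1,2)B 2/3 ✓
(1,3)B 2/2 ✓
(1,5)R 1/2 ✓
(2,3)B 4/4 ✓
(2,5)B 1/3 ✗
(2,6)R 1/3 ✗
(3,0)B 1/3 ✗
(3,1)B 2/4 ✓
(3,2)B 3/5 ✓
(3,3)B 2/3 ✓
(3,5)B 1/3 ✗
(4,0)R 2/5 ✓
(4,1)R 3/7 ✓
(4,3)R 2/4 ✓
(4,6)R 0/3 ✗
(5,0)B 0/3 ✗
(5,1)R 3/4 ✓
(5,2)R 4/4 ✓
(5,3)R 2/2 ✓
(5,5)B 1/2 ✓
(5,6)B 1/2 ✓
Unsatisfied: (0,1), (2,5), (2,6), (3,0), (3,5), (4,6), (5,0) — 7 in total.

7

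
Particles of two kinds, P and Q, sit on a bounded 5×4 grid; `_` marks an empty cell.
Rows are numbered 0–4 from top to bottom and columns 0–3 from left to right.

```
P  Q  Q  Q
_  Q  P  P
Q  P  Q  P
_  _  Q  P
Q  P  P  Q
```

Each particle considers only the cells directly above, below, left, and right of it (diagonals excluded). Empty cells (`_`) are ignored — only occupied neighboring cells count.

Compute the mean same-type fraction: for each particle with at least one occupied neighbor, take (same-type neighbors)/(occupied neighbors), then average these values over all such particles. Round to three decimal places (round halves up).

(0,0)P 0/1
(0,1)Q 2/3
(0,2)Q 2/3
(0,3)Q 1/2
(1,1)Q 1/3
(1,2)P 1/4
(1,3)P 2/3
(2,0)Q 0/1
(2,1)P 0/3
(2,2)Q 1/4
(2,3)P 2/3
(3,2)Q 1/3
(3,3)P 1/3
(4,0)Q 0/1
(4,1)P 1/2
(4,2)P 1/3
(4,3)Q 0/2
Sum over 17 particles: 0/1 + 2/3 + 2/3 + 1/2 + 1/3 + 1/4 + 2/3 + 0/1 + 0/3 + 1/4 + 2/3 + 1/3 + 1/3 + 0/1 + 1/2 + 1/3 + 0/2 = 11/2; mean = 11/2 ÷ 17 = 11/34 = 0.323529… → 0.324.

0.324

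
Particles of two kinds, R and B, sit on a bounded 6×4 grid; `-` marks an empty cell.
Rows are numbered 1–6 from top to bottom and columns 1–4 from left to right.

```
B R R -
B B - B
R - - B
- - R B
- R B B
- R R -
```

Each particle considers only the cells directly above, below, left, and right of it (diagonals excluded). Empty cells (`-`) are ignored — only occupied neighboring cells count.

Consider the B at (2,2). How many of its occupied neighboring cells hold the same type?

Occupied neighbors of (2,2): (1,2)=R, (2,1)=B.
Same type (B): 1 of 2.

1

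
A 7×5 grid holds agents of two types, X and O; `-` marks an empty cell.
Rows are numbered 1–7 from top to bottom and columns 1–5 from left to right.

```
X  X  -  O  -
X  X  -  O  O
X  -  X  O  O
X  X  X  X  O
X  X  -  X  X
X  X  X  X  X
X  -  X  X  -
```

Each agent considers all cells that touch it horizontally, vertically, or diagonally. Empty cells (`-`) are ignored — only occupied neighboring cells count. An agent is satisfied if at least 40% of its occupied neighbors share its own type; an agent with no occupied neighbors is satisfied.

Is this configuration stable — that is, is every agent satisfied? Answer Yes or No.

Row 1: (1,1)X 3/3 ok · (1,2)X 3/3 ok · (1,4)O 2/2 ok
Row 2: (2,1)X 4/4 ok · (2,2)X 5/5 ok · (2,4)O 4/5 ok · (2,5)O 4/4 ok
Row 3: (3,1)X 4/4 ok · (3,3)X 4/6 ok · (3,4)O 4/7 ok · (3,5)O 4/5 ok
Row 4: (4,1)X 4/4 ok · (4,2)X 6/6 ok · (4,3)X 5/6 ok · (4,4)X 4/7 ok · (4,5)O 2/5 ok
Row 5: (5,1)X 5/5 ok · (5,2)X 7/7 ok · (5,4)X 6/7 ok · (5,5)X 4/5 ok
Row 6: (6,1)X 4/4 ok · (6,2)X 6/6 ok · (6,3)X 6/6 ok · (6,4)X 6/6 ok · (6,5)X 4/4 ok
Row 7: (7,1)X 2/2 ok · (7,3)X 4/4 ok · (7,4)X 4/4 ok
All meet the threshold, so the configuration is stable.

Yes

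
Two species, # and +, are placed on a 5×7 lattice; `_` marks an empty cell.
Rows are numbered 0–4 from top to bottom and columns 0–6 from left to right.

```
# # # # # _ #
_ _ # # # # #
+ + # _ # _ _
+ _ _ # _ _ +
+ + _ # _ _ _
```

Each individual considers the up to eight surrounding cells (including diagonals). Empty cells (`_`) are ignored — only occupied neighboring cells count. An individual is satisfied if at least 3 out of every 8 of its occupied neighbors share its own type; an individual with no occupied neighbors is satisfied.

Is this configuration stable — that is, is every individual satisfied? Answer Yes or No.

Yes

Row 0: (0,0)# 1/1 ✓ · (0,1)# 3/3 ✓ · (0,2)# 4/4 ✓ · (0,3)# 5/5 ✓ · (0,4)# 4/4 ✓ · (0,6)# 2/2 ✓
Row 1: (1,2)# 5/6 ✓ · (1,3)# 7/7 ✓ · (1,4)# 5/5 ✓ · (1,5)# 5/5 ✓ · (1,6)# 2/2 ✓
Row 2: (2,0)+ 2/2 ✓ · (2,1)+ 2/4 ✓ · (2,2)# 3/4 ✓ · (2,4)# 4/4 ✓
Row 3: (3,0)+ 4/4 ✓ · (3,3)# 3/3 ✓ · (3,6)+ 0/0 ✓
Row 4: (4,0)+ 2/2 ✓ · (4,1)+ 2/2 ✓ · (4,3)# 1/1 ✓
All meet the threshold, so the configuration is stable.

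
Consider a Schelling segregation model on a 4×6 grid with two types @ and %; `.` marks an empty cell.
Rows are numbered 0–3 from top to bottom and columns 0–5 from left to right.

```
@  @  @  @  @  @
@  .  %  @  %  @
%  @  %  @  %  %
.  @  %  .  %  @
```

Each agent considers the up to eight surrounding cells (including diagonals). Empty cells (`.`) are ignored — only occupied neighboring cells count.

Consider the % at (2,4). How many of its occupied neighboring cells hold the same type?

Occupied neighbors of (2,4): (1,3)=@, (1,4)=%, (1,5)=@, (2,3)=@, (2,5)=%, (3,4)=%, (3,5)=@.
Same type (%): 3 of 7.

3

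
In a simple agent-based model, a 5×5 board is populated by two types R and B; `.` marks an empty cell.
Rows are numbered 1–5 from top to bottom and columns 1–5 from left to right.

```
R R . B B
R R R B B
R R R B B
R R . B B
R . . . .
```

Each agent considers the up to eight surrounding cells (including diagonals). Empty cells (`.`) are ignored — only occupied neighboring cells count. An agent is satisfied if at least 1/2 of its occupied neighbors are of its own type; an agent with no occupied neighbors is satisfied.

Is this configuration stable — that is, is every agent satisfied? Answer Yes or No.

Yes

(1,1)R 3/3 ok
(1,2)R 4/4 ok
(1,4)B 3/4 ok
(1,5)B 3/3 ok
(2,1)R 5/5 ok
(2,2)R 7/7 ok
(2,3)R 4/7 ok
(2,4)B 5/7 ok
(2,5)B 5/5 ok
(3,1)R 5/5 ok
(3,2)R 7/7 ok
(3,3)R 4/7 ok
(3,4)B 5/7 ok
(3,5)B 5/5 ok
(4,1)R 4/4 ok
(4,2)R 5/5 ok
(4,4)B 3/4 ok
(4,5)B 3/3 ok
(5,1)R 2/2 ok
All meet the threshold, so the configuration is stable.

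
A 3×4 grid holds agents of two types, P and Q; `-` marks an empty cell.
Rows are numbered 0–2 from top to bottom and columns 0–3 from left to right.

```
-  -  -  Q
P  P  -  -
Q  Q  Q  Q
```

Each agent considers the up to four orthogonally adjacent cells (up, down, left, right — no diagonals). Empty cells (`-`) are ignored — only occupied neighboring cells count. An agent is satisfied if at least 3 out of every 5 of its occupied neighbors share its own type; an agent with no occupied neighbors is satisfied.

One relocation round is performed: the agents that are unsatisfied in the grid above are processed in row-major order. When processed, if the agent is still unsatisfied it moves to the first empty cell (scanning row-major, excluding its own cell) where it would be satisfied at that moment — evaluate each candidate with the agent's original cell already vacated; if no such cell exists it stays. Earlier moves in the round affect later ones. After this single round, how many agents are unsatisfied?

Initially unsatisfied (in order): (1,0), (1,1), (2,0).
  (1,0) → (0,0).
  (1,1) → (0,1).
  (2,0): now satisfied by earlier moves; stays.
Resulting grid:
P P - Q
- - - -
Q Q Q Q
All satisfied now.

0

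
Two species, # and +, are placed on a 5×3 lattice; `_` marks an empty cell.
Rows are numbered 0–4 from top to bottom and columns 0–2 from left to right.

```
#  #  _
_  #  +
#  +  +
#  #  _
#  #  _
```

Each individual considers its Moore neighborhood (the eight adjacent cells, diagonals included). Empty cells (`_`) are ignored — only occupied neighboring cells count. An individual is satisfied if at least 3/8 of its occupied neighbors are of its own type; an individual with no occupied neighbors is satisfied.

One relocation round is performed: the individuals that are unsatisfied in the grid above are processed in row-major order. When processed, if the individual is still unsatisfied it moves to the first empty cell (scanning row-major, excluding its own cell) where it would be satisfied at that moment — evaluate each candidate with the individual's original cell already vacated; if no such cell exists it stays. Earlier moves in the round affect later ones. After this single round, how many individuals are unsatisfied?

1

Initially unsatisfied (in order): (2,1).
  (2,1): no empty cell satisfies it; stays.
Resulting grid:
# # _
_ # +
# + +
# # _
# # _
Unsatisfied now: (2,1).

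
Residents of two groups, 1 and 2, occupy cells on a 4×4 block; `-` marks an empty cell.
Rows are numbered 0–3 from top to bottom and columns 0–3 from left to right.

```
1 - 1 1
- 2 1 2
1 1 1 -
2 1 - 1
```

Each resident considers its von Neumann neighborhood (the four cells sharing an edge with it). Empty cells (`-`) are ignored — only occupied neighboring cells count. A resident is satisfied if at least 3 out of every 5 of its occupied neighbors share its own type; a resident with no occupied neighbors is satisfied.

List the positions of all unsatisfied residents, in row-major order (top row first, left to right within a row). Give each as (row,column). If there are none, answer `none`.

(0,0)1 0/0 satisfied
(0,2)1 2/2 satisfied
(0,3)1 1/2 not
(1,1)2 0/2 not
(1,2)1 2/4 not
(1,3)2 0/2 not
(2,0)1 1/2 not
(2,1)1 3/4 satisfied
(2,2)1 2/2 satisfied
(3,0)2 0/2 not
(3,1)1 1/2 not
(3,3)1 0/0 satisfied

(0,3), (1,1), (1,2), (1,3), (2,0), (3,0), (3,1)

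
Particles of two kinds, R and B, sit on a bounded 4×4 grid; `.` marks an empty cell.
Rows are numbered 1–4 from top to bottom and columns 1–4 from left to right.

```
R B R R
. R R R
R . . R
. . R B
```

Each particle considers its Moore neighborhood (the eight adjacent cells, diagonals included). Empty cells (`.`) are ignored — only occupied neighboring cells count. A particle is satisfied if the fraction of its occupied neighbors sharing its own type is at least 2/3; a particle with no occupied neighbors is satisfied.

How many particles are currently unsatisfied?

4

Row 1: (1,1)R 1/2 unhappy · (1,2)B 0/4 unhappy · (1,3)R 4/5 ok · (1,4)R 3/3 ok
Row 2: (2,2)R 4/5 ok · (2,3)R 5/6 ok · (2,4)R 4/4 ok
Row 3: (3,1)R 1/1 ok · (3,4)R 3/4 ok
Row 4: (4,3)R 1/2 unhappy · (4,4)B 0/2 unhappy
Unsatisfied: (1,1), (1,2), (4,3), (4,4) — 4 in total.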